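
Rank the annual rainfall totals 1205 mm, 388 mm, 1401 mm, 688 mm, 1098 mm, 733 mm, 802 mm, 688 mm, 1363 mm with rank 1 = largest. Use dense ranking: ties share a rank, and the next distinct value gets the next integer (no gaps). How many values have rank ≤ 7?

Sorted (descending): 1401, 1363, 1205, 1098, 802, 733, 688, 688, 388
The 2 values of 688 share dense rank 7.
Remaining distinct values take the next consecutive integers.
Ranks ≤ 7: {1, 2, 3, 4, 5, 6, 7, 7} → 8 values.

8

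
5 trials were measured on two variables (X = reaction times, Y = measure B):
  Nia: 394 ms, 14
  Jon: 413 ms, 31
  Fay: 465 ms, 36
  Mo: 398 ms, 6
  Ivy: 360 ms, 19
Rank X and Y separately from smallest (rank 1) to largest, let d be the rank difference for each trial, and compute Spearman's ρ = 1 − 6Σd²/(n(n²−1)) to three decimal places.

0.600

Ranks of variable 1: 2, 4, 5, 3, 1
Ranks of variable 2: 2, 4, 5, 1, 3
d = r₁ − r₂: 0, 0, 0, 2, -2
d²: 0, 0, 0, 4, 4; Σd² = 8
ρ = 1 − 6·8/(5·24) = 1 − 48/120 = 0.600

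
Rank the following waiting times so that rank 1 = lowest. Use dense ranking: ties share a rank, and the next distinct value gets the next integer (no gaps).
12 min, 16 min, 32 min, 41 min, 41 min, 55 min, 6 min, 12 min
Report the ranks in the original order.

Sorted (ascending): 6, 12, 12, 16, 32, 41, 41, 55
The 2 values of 12 share dense rank 2.
The 2 values of 41 share dense rank 5.
Remaining distinct values take the next consecutive integers.

2, 3, 4, 5, 5, 6, 1, 2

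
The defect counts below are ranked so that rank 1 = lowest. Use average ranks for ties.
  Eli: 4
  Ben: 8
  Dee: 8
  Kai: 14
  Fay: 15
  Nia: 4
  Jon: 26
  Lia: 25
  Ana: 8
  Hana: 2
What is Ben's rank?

5

Sorted (ascending): 2, 4, 4, 8, 8, 8, 14, 15, 25, 26
The 2 values of 4 occupy positions 2–3 → average rank (2+3)/2 = 2.5.
The 3 values of 8 occupy positions 4–6 → average rank 5.
Ben has value 8 → rank 5.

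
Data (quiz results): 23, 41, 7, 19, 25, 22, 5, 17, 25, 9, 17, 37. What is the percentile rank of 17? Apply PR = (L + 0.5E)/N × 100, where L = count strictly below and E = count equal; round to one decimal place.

33.3

N = 12.
Strictly below 17: 3. Equal to 17: 2.
PR = (3 + 0.5·2)/12 × 100 = 33.3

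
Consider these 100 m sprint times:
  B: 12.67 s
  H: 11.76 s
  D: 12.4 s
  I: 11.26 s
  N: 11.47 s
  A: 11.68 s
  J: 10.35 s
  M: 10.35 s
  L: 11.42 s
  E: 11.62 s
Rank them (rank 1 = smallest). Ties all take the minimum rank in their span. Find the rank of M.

Sorted (ascending): 10.35, 10.35, 11.26, 11.42, 11.47, 11.62, 11.68, 11.76, 12.4, 12.67
The 2 values of 10.35 occupy positions 1–2 → each gets rank 1.
M has value 10.35 s → rank 1.

1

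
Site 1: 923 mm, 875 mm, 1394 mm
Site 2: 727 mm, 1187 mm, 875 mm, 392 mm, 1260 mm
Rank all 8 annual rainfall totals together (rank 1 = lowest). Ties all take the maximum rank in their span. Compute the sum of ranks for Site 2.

Sorted (ascending): 392, 727, 875, 875, 923, 1187, 1260, 1394
The 2 values of 875 occupy positions 3–4 → each gets rank 4.
Site 2 values → pooled ranks: 727→2, 1187→6, 875→4, 392→1, 1260→7
Rank sum = 2 + 6 + 4 + 1 + 7 = 20

20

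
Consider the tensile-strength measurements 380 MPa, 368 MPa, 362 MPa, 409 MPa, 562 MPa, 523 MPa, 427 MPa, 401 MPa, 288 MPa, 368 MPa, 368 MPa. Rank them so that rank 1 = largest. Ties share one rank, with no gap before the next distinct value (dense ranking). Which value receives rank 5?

Sorted (descending): 562, 523, 427, 409, 401, 380, 368, 368, 368, 362, 288
The 3 values of 368 share dense rank 7.
Remaining distinct values take the next consecutive integers.
Rank 5 → value 401.

401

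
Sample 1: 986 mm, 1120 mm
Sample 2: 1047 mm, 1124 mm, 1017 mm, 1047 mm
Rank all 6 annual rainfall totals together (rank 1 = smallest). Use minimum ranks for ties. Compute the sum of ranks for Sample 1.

Sorted (ascending): 986, 1017, 1047, 1047, 1120, 1124
The 2 values of 1047 occupy positions 3–4 → each gets rank 3.
Sample 1 values → pooled ranks: 986→1, 1120→5
Rank sum = 1 + 5 = 6

6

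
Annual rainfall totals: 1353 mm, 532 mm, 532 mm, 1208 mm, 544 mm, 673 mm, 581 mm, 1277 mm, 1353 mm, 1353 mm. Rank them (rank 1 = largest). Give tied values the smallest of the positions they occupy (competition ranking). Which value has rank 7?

Sorted (descending): 1353, 1353, 1353, 1277, 1208, 673, 581, 544, 532, 532
The 3 values of 1353 occupy positions 1–3 → each gets rank 1.
The 2 values of 532 occupy positions 9–10 → each gets rank 9.
Rank 7 → value 581.

581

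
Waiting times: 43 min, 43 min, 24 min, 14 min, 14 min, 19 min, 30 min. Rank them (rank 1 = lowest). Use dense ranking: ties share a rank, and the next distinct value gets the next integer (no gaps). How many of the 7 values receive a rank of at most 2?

Sorted (ascending): 14, 14, 19, 24, 30, 43, 43
The 2 values of 14 share dense rank 1.
The 2 values of 43 share dense rank 5.
Remaining distinct values take the next consecutive integers.
Ranks ≤ 2: {1, 1, 2} → 3 values.

3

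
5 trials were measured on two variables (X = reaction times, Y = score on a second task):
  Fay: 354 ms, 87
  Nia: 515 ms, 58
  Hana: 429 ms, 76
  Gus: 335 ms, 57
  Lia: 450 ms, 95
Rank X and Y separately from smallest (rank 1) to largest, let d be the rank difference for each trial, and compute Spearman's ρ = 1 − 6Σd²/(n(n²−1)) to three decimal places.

Ranks of variable 1: 2, 5, 3, 1, 4
Ranks of variable 2: 4, 2, 3, 1, 5
d = r₁ − r₂: -2, 3, 0, 0, -1
d²: 4, 9, 0, 0, 1; Σd² = 14
ρ = 1 − 6·14/(5·24) = 1 − 84/120 = 0.300

0.300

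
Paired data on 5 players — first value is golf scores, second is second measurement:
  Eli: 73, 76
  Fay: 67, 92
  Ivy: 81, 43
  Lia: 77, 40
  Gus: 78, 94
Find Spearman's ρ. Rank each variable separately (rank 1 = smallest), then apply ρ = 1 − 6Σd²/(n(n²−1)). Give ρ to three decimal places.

Ranks of variable 1: 2, 1, 5, 3, 4
Ranks of variable 2: 3, 4, 2, 1, 5
d = r₁ − r₂: -1, -3, 3, 2, -1
d²: 1, 9, 9, 4, 1; Σd² = 24
ρ = 1 − 6·24/(5·24) = 1 − 144/120 = -0.200

-0.200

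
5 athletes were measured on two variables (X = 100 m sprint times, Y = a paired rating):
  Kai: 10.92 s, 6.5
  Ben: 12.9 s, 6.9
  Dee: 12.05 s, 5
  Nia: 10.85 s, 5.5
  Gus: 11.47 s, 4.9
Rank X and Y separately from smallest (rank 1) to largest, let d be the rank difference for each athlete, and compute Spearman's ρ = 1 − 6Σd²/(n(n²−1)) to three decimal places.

0.200

Ranks of variable 1: 2, 5, 4, 1, 3
Ranks of variable 2: 4, 5, 2, 3, 1
d = r₁ − r₂: -2, 0, 2, -2, 2
d²: 4, 0, 4, 4, 4; Σd² = 16
ρ = 1 − 6·16/(5·24) = 1 − 96/120 = 0.200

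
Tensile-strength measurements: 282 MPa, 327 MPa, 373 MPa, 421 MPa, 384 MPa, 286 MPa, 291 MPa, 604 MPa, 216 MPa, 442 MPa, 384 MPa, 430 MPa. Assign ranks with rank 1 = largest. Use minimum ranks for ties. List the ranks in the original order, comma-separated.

Sorted (descending): 604, 442, 430, 421, 384, 384, 373, 327, 291, 286, 282, 216
The 2 values of 384 occupy positions 5–6 → each gets rank 5.

11, 8, 7, 4, 5, 10, 9, 1, 12, 2, 5, 3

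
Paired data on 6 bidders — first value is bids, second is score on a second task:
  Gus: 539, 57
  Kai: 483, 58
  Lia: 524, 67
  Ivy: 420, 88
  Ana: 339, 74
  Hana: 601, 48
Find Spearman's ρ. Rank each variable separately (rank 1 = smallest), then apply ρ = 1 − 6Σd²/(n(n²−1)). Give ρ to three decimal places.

Ranks of variable 1: 5, 3, 4, 2, 1, 6
Ranks of variable 2: 2, 3, 4, 6, 5, 1
d = r₁ − r₂: 3, 0, 0, -4, -4, 5
d²: 9, 0, 0, 16, 16, 25; Σd² = 66
ρ = 1 − 6·66/(6·35) = 1 − 396/210 = -0.886

-0.886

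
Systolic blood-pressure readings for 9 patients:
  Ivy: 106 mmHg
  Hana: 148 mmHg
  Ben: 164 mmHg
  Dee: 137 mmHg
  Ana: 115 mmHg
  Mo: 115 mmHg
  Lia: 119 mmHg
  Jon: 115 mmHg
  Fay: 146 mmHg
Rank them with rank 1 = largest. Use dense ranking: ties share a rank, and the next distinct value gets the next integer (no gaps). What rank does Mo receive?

Sorted (descending): 164, 148, 146, 137, 119, 115, 115, 115, 106
The 3 values of 115 share dense rank 6.
Remaining distinct values take the next consecutive integers.
Mo has value 115 mmHg → rank 6.

6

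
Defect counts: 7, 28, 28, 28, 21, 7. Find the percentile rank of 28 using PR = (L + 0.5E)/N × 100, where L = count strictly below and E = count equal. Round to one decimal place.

75.0

N = 6.
Strictly below 28: 3. Equal to 28: 3.
PR = (3 + 0.5·3)/6 × 100 = 75.0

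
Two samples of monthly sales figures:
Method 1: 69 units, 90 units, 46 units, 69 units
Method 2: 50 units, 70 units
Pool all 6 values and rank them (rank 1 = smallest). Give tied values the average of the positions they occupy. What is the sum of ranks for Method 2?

7

Sorted (ascending): 46, 50, 69, 69, 70, 90
The 2 values of 69 occupy positions 3–4 → average rank (3+4)/2 = 3.5.
Method 2 values → pooled ranks: 50→2, 70→5
Rank sum = 2 + 5 = 7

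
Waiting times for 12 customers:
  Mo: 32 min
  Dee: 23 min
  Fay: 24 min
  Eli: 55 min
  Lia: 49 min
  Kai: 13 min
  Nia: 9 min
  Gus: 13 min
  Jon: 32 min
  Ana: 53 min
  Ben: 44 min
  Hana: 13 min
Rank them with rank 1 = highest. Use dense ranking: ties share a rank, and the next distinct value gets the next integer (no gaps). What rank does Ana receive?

2

Sorted (descending): 55, 53, 49, 44, 32, 32, 24, 23, 13, 13, 13, 9
The 2 values of 32 share dense rank 5.
The 3 values of 13 share dense rank 8.
Remaining distinct values take the next consecutive integers.
Ana has value 53 min → rank 2.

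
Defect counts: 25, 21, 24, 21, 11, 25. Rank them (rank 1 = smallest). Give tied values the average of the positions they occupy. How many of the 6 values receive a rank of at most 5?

Sorted (ascending): 11, 21, 21, 24, 25, 25
The 2 values of 21 occupy positions 2–3 → average rank (2+3)/2 = 2.5.
The 2 values of 25 occupy positions 5–6 → average rank (5+6)/2 = 5.5.
Ranks ≤ 5: {1, 2.5, 2.5, 4} → 4 values.

4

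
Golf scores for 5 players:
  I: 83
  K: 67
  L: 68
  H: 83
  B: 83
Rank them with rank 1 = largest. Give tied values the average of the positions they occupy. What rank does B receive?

Sorted (descending): 83, 83, 83, 68, 67
The 3 values of 83 occupy positions 1–3 → average rank 2.
B has value 83 → rank 2.

2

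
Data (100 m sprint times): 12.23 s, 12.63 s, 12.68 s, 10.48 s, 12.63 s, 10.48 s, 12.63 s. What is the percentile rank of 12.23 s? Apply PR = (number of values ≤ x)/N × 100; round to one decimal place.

N = 7.
Strictly below 12.23: 2. Equal to 12.23: 1.
PR = 3/7 × 100 = 42.9

42.9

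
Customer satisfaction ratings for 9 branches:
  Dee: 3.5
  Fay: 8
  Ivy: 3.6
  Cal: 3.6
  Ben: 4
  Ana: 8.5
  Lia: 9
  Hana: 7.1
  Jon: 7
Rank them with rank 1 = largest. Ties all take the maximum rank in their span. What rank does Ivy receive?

Sorted (descending): 9, 8.5, 8, 7.1, 7, 4, 3.6, 3.6, 3.5
The 2 values of 3.6 occupy positions 7–8 → each gets rank 8.
Ivy has value 3.6 → rank 8.

8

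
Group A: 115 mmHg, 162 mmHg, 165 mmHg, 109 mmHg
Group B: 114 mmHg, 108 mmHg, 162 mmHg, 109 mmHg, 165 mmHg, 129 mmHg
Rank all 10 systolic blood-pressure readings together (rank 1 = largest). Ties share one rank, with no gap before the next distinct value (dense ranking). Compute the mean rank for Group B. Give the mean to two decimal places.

Sorted (descending): 165, 165, 162, 162, 129, 115, 114, 109, 109, 108
The 2 values of 165 share dense rank 1.
The 2 values of 162 share dense rank 2.
The 2 values of 109 share dense rank 6.
Remaining distinct values take the next consecutive integers.
Group B values → pooled ranks: 114→5, 108→7, 162→2, 109→6, 165→1, 129→3
Mean rank = (5 + 7 + 2 + 6 + 1 + 3) / 6 = 4.00

4.00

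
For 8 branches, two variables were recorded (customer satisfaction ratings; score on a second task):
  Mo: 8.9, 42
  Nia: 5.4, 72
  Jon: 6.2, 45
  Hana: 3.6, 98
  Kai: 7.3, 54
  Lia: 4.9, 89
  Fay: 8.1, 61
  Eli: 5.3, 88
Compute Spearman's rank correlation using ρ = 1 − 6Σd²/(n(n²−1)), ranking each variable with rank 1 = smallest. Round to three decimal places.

-0.905

Ranks of variable 1: 8, 4, 5, 1, 6, 2, 7, 3
Ranks of variable 2: 1, 5, 2, 8, 3, 7, 4, 6
d = r₁ − r₂: 7, -1, 3, -7, 3, -5, 3, -3
d²: 49, 1, 9, 49, 9, 25, 9, 9; Σd² = 160
ρ = 1 − 6·160/(8·63) = 1 − 960/504 = -0.905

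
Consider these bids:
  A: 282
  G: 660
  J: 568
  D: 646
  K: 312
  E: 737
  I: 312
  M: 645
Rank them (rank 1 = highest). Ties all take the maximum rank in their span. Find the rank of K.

Sorted (descending): 737, 660, 646, 645, 568, 312, 312, 282
The 2 values of 312 occupy positions 6–7 → each gets rank 7.
K has value 312 → rank 7.

7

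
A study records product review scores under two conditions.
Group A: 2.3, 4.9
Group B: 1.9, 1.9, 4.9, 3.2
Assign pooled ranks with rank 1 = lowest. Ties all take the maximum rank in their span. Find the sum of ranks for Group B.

14

Sorted (ascending): 1.9, 1.9, 2.3, 3.2, 4.9, 4.9
The 2 values of 1.9 occupy positions 1–2 → each gets rank 2.
The 2 values of 4.9 occupy positions 5–6 → each gets rank 6.
Group B values → pooled ranks: 1.9→2, 1.9→2, 4.9→6, 3.2→4
Rank sum = 2 + 2 + 6 + 4 = 14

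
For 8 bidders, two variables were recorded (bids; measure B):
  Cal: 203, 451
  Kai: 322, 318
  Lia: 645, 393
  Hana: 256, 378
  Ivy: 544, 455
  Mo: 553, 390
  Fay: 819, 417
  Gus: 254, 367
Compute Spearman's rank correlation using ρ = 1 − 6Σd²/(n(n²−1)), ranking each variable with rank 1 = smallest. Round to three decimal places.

0.214

Ranks of variable 1: 1, 4, 7, 3, 5, 6, 8, 2
Ranks of variable 2: 7, 1, 5, 3, 8, 4, 6, 2
d = r₁ − r₂: -6, 3, 2, 0, -3, 2, 2, 0
d²: 36, 9, 4, 0, 9, 4, 4, 0; Σd² = 66
ρ = 1 − 6·66/(8·63) = 1 − 396/504 = 0.214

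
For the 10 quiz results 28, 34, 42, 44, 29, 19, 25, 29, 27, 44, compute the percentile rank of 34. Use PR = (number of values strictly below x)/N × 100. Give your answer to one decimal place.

N = 10.
Strictly below 34: 6. Equal to 34: 1.
PR = 6/10 × 100 = 60.0

60.0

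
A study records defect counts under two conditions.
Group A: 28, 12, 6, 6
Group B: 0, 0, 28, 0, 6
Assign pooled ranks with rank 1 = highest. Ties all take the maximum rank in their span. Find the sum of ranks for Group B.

35

Sorted (descending): 28, 28, 12, 6, 6, 6, 0, 0, 0
The 2 values of 28 occupy positions 1–2 → each gets rank 2.
The 3 values of 6 occupy positions 4–6 → each gets rank 6.
The 3 values of 0 occupy positions 7–9 → each gets rank 9.
Group B values → pooled ranks: 0→9, 0→9, 28→2, 0→9, 6→6
Rank sum = 9 + 9 + 2 + 9 + 6 = 35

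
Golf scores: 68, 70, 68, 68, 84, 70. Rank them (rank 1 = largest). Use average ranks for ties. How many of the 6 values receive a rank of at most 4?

3

Sorted (descending): 84, 70, 70, 68, 68, 68
The 2 values of 70 occupy positions 2–3 → average rank (2+3)/2 = 2.5.
The 3 values of 68 occupy positions 4–6 → average rank 5.
Ranks ≤ 4: {1, 2.5, 2.5} → 3 values.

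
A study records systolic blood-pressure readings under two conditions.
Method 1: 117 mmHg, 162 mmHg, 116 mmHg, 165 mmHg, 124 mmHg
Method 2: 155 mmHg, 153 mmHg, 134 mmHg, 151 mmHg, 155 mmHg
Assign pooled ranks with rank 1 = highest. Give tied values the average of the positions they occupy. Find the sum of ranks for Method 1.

Sorted (descending): 165, 162, 155, 155, 153, 151, 134, 124, 117, 116
The 2 values of 155 occupy positions 3–4 → average rank (3+4)/2 = 3.5.
Method 1 values → pooled ranks: 117→9, 162→2, 116→10, 165→1, 124→8
Rank sum = 9 + 2 + 10 + 1 + 8 = 30

30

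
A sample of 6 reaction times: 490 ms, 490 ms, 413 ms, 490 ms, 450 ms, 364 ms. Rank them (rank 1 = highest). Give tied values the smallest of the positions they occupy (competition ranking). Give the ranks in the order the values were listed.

Sorted (descending): 490, 490, 490, 450, 413, 364
The 3 values of 490 occupy positions 1–3 → each gets rank 1.

1, 1, 5, 1, 4, 6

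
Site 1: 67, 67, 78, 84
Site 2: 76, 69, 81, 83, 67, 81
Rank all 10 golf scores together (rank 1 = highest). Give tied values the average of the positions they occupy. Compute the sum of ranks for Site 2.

Sorted (descending): 84, 83, 81, 81, 78, 76, 69, 67, 67, 67
The 2 values of 81 occupy positions 3–4 → average rank (3+4)/2 = 3.5.
The 3 values of 67 occupy positions 8–10 → average rank 9.
Site 2 values → pooled ranks: 76→6, 69→7, 81→3.5, 83→2, 67→9, 81→3.5
Rank sum = 6 + 7 + 3.5 + 2 + 9 + 3.5 = 31

31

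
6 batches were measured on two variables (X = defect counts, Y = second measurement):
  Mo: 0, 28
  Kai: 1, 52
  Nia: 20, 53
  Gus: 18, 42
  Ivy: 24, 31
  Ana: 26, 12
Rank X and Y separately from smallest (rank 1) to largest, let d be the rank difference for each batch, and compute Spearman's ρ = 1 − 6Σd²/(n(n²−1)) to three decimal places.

-0.257

Ranks of variable 1: 1, 2, 4, 3, 5, 6
Ranks of variable 2: 2, 5, 6, 4, 3, 1
d = r₁ − r₂: -1, -3, -2, -1, 2, 5
d²: 1, 9, 4, 1, 4, 25; Σd² = 44
ρ = 1 − 6·44/(6·35) = 1 − 264/210 = -0.257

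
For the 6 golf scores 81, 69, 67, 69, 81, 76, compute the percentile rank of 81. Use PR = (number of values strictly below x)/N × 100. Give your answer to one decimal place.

66.7

N = 6.
Strictly below 81: 4. Equal to 81: 2.
PR = 4/6 × 100 = 66.7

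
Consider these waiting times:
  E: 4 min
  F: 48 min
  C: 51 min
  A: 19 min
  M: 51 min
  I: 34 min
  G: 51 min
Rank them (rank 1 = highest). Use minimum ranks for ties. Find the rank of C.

Sorted (descending): 51, 51, 51, 48, 34, 19, 4
The 3 values of 51 occupy positions 1–3 → each gets rank 1.
C has value 51 min → rank 1.

1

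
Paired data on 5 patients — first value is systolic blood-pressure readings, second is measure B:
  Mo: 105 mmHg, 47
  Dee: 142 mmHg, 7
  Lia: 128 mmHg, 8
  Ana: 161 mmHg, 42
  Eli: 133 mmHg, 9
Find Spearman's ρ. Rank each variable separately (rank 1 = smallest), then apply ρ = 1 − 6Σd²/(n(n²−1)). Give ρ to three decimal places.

-0.300

Ranks of variable 1: 1, 4, 2, 5, 3
Ranks of variable 2: 5, 1, 2, 4, 3
d = r₁ − r₂: -4, 3, 0, 1, 0
d²: 16, 9, 0, 1, 0; Σd² = 26
ρ = 1 − 6·26/(5·24) = 1 − 156/120 = -0.300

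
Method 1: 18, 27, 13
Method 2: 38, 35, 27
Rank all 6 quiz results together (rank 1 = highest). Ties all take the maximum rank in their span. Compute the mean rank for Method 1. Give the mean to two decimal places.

5.00

Sorted (descending): 38, 35, 27, 27, 18, 13
The 2 values of 27 occupy positions 3–4 → each gets rank 4.
Method 1 values → pooled ranks: 18→5, 27→4, 13→6
Mean rank = (5 + 4 + 6) / 3 = 5.00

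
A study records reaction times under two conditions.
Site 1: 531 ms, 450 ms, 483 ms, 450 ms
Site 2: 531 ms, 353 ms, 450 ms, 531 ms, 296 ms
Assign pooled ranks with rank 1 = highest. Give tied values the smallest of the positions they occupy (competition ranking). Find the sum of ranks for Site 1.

Sorted (descending): 531, 531, 531, 483, 450, 450, 450, 353, 296
The 3 values of 531 occupy positions 1–3 → each gets rank 1.
The 3 values of 450 occupy positions 5–7 → each gets rank 5.
Site 1 values → pooled ranks: 531→1, 450→5, 483→4, 450→5
Rank sum = 1 + 5 + 4 + 5 = 15

15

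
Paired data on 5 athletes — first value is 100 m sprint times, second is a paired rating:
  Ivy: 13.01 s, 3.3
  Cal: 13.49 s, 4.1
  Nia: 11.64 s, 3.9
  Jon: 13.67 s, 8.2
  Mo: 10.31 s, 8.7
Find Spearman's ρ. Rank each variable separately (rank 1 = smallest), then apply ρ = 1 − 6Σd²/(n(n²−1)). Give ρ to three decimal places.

Ranks of variable 1: 3, 4, 2, 5, 1
Ranks of variable 2: 1, 3, 2, 4, 5
d = r₁ − r₂: 2, 1, 0, 1, -4
d²: 4, 1, 0, 1, 16; Σd² = 22
ρ = 1 − 6·22/(5·24) = 1 − 132/120 = -0.100

-0.100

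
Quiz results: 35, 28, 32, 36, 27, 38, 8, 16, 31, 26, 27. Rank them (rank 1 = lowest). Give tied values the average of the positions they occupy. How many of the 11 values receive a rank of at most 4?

Sorted (ascending): 8, 16, 26, 27, 27, 28, 31, 32, 35, 36, 38
The 2 values of 27 occupy positions 4–5 → average rank (4+5)/2 = 4.5.
Ranks ≤ 4: {1, 2, 3} → 3 values.

3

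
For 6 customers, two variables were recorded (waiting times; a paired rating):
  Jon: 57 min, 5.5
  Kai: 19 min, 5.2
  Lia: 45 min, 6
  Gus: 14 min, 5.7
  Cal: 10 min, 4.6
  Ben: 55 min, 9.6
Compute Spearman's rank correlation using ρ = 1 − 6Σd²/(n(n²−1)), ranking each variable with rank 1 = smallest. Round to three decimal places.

0.543

Ranks of variable 1: 6, 3, 4, 2, 1, 5
Ranks of variable 2: 3, 2, 5, 4, 1, 6
d = r₁ − r₂: 3, 1, -1, -2, 0, -1
d²: 9, 1, 1, 4, 0, 1; Σd² = 16
ρ = 1 − 6·16/(6·35) = 1 − 96/210 = 0.543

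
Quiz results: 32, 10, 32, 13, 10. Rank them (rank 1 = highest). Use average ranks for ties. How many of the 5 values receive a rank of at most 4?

3

Sorted (descending): 32, 32, 13, 10, 10
The 2 values of 32 occupy positions 1–2 → average rank (1+2)/2 = 1.5.
The 2 values of 10 occupy positions 4–5 → average rank (4+5)/2 = 4.5.
Ranks ≤ 4: {1.5, 1.5, 3} → 3 values.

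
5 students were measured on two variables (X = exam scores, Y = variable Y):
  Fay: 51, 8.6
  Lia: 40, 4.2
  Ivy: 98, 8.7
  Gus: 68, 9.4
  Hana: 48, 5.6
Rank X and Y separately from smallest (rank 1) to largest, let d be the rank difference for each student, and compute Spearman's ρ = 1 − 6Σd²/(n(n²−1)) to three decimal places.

0.900

Ranks of variable 1: 3, 1, 5, 4, 2
Ranks of variable 2: 3, 1, 4, 5, 2
d = r₁ − r₂: 0, 0, 1, -1, 0
d²: 0, 0, 1, 1, 0; Σd² = 2
ρ = 1 − 6·2/(5·24) = 1 − 12/120 = 0.900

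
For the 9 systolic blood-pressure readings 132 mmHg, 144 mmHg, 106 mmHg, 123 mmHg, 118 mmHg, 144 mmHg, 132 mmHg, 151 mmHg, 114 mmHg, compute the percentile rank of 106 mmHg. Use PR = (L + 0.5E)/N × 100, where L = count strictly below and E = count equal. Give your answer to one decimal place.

5.6

N = 9.
Strictly below 106: 0. Equal to 106: 1.
PR = (0 + 0.5·1)/9 × 100 = 5.6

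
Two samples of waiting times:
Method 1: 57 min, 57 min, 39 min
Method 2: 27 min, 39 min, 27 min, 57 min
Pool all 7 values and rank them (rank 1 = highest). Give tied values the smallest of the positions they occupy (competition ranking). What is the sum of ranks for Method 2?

17

Sorted (descending): 57, 57, 57, 39, 39, 27, 27
The 3 values of 57 occupy positions 1–3 → each gets rank 1.
The 2 values of 39 occupy positions 4–5 → each gets rank 4.
The 2 values of 27 occupy positions 6–7 → each gets rank 6.
Method 2 values → pooled ranks: 27→6, 39→4, 27→6, 57→1
Rank sum = 6 + 4 + 6 + 1 = 17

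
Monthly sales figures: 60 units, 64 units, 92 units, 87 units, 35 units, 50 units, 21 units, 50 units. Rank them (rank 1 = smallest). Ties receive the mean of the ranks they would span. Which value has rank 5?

60

Sorted (ascending): 21, 35, 50, 50, 60, 64, 87, 92
The 2 values of 50 occupy positions 3–4 → average rank (3+4)/2 = 3.5.
Rank 5 → value 60.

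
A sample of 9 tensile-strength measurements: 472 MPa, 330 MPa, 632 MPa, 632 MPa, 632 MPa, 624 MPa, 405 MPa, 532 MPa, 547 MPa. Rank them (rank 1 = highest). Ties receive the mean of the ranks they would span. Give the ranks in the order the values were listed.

Sorted (descending): 632, 632, 632, 624, 547, 532, 472, 405, 330
The 3 values of 632 occupy positions 1–3 → average rank 2.

7, 9, 2, 2, 2, 4, 8, 6, 5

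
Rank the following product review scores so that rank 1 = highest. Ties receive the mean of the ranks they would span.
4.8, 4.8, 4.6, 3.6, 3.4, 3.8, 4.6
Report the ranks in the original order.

1.5, 1.5, 3.5, 6, 7, 5, 3.5

Sorted (descending): 4.8, 4.8, 4.6, 4.6, 3.8, 3.6, 3.4
The 2 values of 4.8 occupy positions 1–2 → average rank (1+2)/2 = 1.5.
The 2 values of 4.6 occupy positions 3–4 → average rank (3+4)/2 = 3.5.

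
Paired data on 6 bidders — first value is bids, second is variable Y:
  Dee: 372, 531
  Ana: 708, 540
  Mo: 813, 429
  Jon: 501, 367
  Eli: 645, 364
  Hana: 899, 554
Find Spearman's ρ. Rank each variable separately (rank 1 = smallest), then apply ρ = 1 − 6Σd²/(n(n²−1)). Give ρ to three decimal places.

0.486

Ranks of variable 1: 1, 4, 5, 2, 3, 6
Ranks of variable 2: 4, 5, 3, 2, 1, 6
d = r₁ − r₂: -3, -1, 2, 0, 2, 0
d²: 9, 1, 4, 0, 4, 0; Σd² = 18
ρ = 1 − 6·18/(6·35) = 1 − 108/210 = 0.486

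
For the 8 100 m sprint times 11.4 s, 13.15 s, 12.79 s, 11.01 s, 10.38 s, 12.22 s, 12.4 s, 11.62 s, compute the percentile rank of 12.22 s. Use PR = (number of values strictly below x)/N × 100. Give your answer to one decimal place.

N = 8.
Strictly below 12.22: 4. Equal to 12.22: 1.
PR = 4/8 × 100 = 50.0

50.0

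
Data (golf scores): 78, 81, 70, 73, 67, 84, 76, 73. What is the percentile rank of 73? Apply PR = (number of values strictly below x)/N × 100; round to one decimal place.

N = 8.
Strictly below 73: 2. Equal to 73: 2.
PR = 2/8 × 100 = 25.0

25.0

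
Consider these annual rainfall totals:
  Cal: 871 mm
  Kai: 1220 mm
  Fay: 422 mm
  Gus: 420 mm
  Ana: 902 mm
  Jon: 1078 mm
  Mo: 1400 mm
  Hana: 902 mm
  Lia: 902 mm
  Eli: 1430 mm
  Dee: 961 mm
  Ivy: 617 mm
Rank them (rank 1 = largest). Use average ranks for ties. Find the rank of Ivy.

Sorted (descending): 1430, 1400, 1220, 1078, 961, 902, 902, 902, 871, 617, 422, 420
The 3 values of 902 occupy positions 6–8 → average rank 7.
Ivy has value 617 mm → rank 10.

10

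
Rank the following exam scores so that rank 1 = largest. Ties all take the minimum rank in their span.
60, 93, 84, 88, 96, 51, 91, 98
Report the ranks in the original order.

Sorted (descending): 98, 96, 93, 91, 88, 84, 60, 51
No ties — each value takes its position as its rank.

7, 3, 6, 5, 2, 8, 4, 1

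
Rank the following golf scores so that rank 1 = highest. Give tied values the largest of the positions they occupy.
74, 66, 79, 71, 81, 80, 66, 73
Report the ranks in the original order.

Sorted (descending): 81, 80, 79, 74, 73, 71, 66, 66
The 2 values of 66 occupy positions 7–8 → each gets rank 8.

4, 8, 3, 6, 1, 2, 8, 5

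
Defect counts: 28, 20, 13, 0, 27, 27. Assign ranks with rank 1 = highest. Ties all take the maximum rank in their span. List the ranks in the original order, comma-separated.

1, 4, 5, 6, 3, 3

Sorted (descending): 28, 27, 27, 20, 13, 0
The 2 values of 27 occupy positions 2–3 → each gets rank 3.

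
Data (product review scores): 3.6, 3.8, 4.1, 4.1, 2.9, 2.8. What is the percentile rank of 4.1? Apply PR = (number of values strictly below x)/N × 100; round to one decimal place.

66.7

N = 6.
Strictly below 4.1: 4. Equal to 4.1: 2.
PR = 4/6 × 100 = 66.7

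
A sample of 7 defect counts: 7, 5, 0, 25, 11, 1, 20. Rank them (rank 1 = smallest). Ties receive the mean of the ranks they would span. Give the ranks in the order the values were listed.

4, 3, 1, 7, 5, 2, 6

Sorted (ascending): 0, 1, 5, 7, 11, 20, 25
No ties — each value takes its position as its rank.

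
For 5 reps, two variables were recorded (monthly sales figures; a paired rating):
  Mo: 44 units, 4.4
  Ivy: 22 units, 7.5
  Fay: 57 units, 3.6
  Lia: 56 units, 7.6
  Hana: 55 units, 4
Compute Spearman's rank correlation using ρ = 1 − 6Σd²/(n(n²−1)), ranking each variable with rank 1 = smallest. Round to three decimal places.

Ranks of variable 1: 2, 1, 5, 4, 3
Ranks of variable 2: 3, 4, 1, 5, 2
d = r₁ − r₂: -1, -3, 4, -1, 1
d²: 1, 9, 16, 1, 1; Σd² = 28
ρ = 1 − 6·28/(5·24) = 1 − 168/120 = -0.400

-0.400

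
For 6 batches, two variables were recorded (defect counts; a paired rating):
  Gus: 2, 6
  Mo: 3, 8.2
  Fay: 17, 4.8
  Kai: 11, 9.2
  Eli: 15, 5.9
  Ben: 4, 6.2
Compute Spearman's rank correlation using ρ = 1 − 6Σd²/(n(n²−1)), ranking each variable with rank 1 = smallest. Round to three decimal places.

-0.486

Ranks of variable 1: 1, 2, 6, 4, 5, 3
Ranks of variable 2: 3, 5, 1, 6, 2, 4
d = r₁ − r₂: -2, -3, 5, -2, 3, -1
d²: 4, 9, 25, 4, 9, 1; Σd² = 52
ρ = 1 − 6·52/(6·35) = 1 − 312/210 = -0.486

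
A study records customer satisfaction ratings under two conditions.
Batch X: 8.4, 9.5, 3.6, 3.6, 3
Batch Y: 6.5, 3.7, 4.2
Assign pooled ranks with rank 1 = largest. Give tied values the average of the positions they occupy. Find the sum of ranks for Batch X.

Sorted (descending): 9.5, 8.4, 6.5, 4.2, 3.7, 3.6, 3.6, 3
The 2 values of 3.6 occupy positions 6–7 → average rank (6+7)/2 = 6.5.
Batch X values → pooled ranks: 8.4→2, 9.5→1, 3.6→6.5, 3.6→6.5, 3→8
Rank sum = 2 + 1 + 6.5 + 6.5 + 8 = 24

24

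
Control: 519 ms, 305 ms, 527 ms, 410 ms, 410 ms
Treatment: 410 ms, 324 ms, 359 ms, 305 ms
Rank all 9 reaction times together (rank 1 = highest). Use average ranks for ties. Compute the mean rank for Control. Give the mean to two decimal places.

Sorted (descending): 527, 519, 410, 410, 410, 359, 324, 305, 305
The 3 values of 410 occupy positions 3–5 → average rank 4.
The 2 values of 305 occupy positions 8–9 → average rank (8+9)/2 = 8.5.
Control values → pooled ranks: 519→2, 305→8.5, 527→1, 410→4, 410→4
Mean rank = (2 + 8.5 + 1 + 4 + 4) / 5 = 3.90

3.90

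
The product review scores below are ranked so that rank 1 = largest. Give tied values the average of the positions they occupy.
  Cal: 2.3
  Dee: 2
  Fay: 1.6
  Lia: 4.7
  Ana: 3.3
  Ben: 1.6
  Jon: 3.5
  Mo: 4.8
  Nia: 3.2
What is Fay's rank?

8.5

Sorted (descending): 4.8, 4.7, 3.5, 3.3, 3.2, 2.3, 2, 1.6, 1.6
The 2 values of 1.6 occupy positions 8–9 → average rank (8+9)/2 = 8.5.
Fay has value 1.6 → rank 8.5.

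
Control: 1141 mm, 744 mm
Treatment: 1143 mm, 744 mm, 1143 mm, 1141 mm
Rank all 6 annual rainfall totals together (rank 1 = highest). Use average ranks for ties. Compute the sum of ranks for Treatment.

Sorted (descending): 1143, 1143, 1141, 1141, 744, 744
The 2 values of 1143 occupy positions 1–2 → average rank (1+2)/2 = 1.5.
The 2 values of 1141 occupy positions 3–4 → average rank (3+4)/2 = 3.5.
The 2 values of 744 occupy positions 5–6 → average rank (5+6)/2 = 5.5.
Treatment values → pooled ranks: 1143→1.5, 744→5.5, 1143→1.5, 1141→3.5
Rank sum = 1.5 + 5.5 + 1.5 + 3.5 = 12

12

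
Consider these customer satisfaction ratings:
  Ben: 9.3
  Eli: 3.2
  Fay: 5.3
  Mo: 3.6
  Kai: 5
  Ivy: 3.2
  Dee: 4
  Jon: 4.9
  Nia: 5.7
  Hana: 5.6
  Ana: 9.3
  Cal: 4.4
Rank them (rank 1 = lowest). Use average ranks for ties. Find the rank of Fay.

Sorted (ascending): 3.2, 3.2, 3.6, 4, 4.4, 4.9, 5, 5.3, 5.6, 5.7, 9.3, 9.3
The 2 values of 3.2 occupy positions 1–2 → average rank (1+2)/2 = 1.5.
The 2 values of 9.3 occupy positions 11–12 → average rank (11+12)/2 = 11.5.
Fay has value 5.3 → rank 8.

8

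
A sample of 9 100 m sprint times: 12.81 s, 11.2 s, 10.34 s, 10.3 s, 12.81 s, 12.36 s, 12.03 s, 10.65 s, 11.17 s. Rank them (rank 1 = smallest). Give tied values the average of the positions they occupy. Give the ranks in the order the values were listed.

8.5, 5, 2, 1, 8.5, 7, 6, 3, 4

Sorted (ascending): 10.3, 10.34, 10.65, 11.17, 11.2, 12.03, 12.36, 12.81, 12.81
The 2 values of 12.81 occupy positions 8–9 → average rank (8+9)/2 = 8.5.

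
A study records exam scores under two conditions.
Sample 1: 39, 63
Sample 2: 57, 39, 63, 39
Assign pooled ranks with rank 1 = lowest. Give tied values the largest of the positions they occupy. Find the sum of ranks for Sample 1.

9

Sorted (ascending): 39, 39, 39, 57, 63, 63
The 3 values of 39 occupy positions 1–3 → each gets rank 3.
The 2 values of 63 occupy positions 5–6 → each gets rank 6.
Sample 1 values → pooled ranks: 39→3, 63→6
Rank sum = 3 + 6 = 9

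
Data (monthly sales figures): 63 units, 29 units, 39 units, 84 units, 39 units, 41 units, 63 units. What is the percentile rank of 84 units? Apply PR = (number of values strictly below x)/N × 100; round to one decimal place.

N = 7.
Strictly below 84: 6. Equal to 84: 1.
PR = 6/7 × 100 = 85.7

85.7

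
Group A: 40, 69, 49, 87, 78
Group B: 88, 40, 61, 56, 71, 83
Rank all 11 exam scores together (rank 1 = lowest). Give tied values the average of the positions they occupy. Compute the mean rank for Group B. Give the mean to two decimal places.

6.25

Sorted (ascending): 40, 40, 49, 56, 61, 69, 71, 78, 83, 87, 88
The 2 values of 40 occupy positions 1–2 → average rank (1+2)/2 = 1.5.
Group B values → pooled ranks: 88→11, 40→1.5, 61→5, 56→4, 71→7, 83→9
Mean rank = (11 + 1.5 + 5 + 4 + 7 + 9) / 6 = 6.25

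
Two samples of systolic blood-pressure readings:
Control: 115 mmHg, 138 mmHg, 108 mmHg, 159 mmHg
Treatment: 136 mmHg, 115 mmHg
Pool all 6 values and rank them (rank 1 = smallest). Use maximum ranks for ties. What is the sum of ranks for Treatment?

Sorted (ascending): 108, 115, 115, 136, 138, 159
The 2 values of 115 occupy positions 2–3 → each gets rank 3.
Treatment values → pooled ranks: 136→4, 115→3
Rank sum = 4 + 3 = 7

7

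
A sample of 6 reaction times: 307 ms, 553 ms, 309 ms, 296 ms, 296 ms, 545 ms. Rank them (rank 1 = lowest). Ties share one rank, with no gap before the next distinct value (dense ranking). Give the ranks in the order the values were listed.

Sorted (ascending): 296, 296, 307, 309, 545, 553
The 2 values of 296 share dense rank 1.
Remaining distinct values take the next consecutive integers.

2, 5, 3, 1, 1, 4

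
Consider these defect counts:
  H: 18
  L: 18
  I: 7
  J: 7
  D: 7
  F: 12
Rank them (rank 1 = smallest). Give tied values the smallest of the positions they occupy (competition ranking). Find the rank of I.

Sorted (ascending): 7, 7, 7, 12, 18, 18
The 3 values of 7 occupy positions 1–3 → each gets rank 1.
The 2 values of 18 occupy positions 5–6 → each gets rank 5.
I has value 7 → rank 1.

1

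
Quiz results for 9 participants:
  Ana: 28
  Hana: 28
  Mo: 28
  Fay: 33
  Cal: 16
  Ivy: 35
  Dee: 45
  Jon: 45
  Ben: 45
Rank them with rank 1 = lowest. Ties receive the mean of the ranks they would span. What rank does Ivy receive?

6

Sorted (ascending): 16, 28, 28, 28, 33, 35, 45, 45, 45
The 3 values of 28 occupy positions 2–4 → average rank 3.
The 3 values of 45 occupy positions 7–9 → average rank 8.
Ivy has value 35 → rank 6.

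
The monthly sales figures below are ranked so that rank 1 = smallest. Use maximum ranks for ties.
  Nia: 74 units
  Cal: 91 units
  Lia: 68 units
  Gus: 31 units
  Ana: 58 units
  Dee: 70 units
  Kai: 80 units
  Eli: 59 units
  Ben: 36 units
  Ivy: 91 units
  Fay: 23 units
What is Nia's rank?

8

Sorted (ascending): 23, 31, 36, 58, 59, 68, 70, 74, 80, 91, 91
The 2 values of 91 occupy positions 10–11 → each gets rank 11.
Nia has value 74 units → rank 8.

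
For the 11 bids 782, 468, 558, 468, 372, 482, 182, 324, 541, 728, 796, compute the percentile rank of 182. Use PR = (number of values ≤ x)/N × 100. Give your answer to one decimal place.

N = 11.
Strictly below 182: 0. Equal to 182: 1.
PR = 1/11 × 100 = 9.1

9.1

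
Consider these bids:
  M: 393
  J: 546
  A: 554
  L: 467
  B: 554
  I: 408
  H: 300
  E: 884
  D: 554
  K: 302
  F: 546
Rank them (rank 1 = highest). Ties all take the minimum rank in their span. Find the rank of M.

Sorted (descending): 884, 554, 554, 554, 546, 546, 467, 408, 393, 302, 300
The 3 values of 554 occupy positions 2–4 → each gets rank 2.
The 2 values of 546 occupy positions 5–6 → each gets rank 5.
M has value 393 → rank 9.

9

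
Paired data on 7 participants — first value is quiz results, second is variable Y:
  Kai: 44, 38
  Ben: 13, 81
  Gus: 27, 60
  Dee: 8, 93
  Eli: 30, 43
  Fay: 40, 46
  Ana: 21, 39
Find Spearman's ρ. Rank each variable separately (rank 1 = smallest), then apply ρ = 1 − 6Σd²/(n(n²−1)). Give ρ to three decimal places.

Ranks of variable 1: 7, 2, 4, 1, 5, 6, 3
Ranks of variable 2: 1, 6, 5, 7, 3, 4, 2
d = r₁ − r₂: 6, -4, -1, -6, 2, 2, 1
d²: 36, 16, 1, 36, 4, 4, 1; Σd² = 98
ρ = 1 − 6·98/(7·48) = 1 − 588/336 = -0.750

-0.750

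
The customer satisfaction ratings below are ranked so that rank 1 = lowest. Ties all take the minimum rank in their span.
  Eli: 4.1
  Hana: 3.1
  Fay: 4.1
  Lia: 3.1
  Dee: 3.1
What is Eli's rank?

Sorted (ascending): 3.1, 3.1, 3.1, 4.1, 4.1
The 3 values of 3.1 occupy positions 1–3 → each gets rank 1.
The 2 values of 4.1 occupy positions 4–5 → each gets rank 4.
Eli has value 4.1 → rank 4.

4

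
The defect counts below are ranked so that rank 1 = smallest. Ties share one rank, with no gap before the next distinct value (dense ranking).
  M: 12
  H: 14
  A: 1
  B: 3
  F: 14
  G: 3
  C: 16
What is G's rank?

2

Sorted (ascending): 1, 3, 3, 12, 14, 14, 16
The 2 values of 3 share dense rank 2.
The 2 values of 14 share dense rank 4.
Remaining distinct values take the next consecutive integers.
G has value 3 → rank 2.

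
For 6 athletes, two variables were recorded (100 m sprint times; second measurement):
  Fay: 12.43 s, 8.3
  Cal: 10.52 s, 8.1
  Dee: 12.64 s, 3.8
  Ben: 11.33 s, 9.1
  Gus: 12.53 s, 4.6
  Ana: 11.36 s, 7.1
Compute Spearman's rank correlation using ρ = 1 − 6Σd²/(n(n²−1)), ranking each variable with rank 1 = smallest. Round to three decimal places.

-0.714

Ranks of variable 1: 4, 1, 6, 2, 5, 3
Ranks of variable 2: 5, 4, 1, 6, 2, 3
d = r₁ − r₂: -1, -3, 5, -4, 3, 0
d²: 1, 9, 25, 16, 9, 0; Σd² = 60
ρ = 1 − 6·60/(6·35) = 1 − 360/210 = -0.714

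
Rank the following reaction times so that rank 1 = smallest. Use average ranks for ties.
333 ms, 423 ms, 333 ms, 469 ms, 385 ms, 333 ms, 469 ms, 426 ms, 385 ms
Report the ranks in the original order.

Sorted (ascending): 333, 333, 333, 385, 385, 423, 426, 469, 469
The 3 values of 333 occupy positions 1–3 → average rank 2.
The 2 values of 385 occupy positions 4–5 → average rank (4+5)/2 = 4.5.
The 2 values of 469 occupy positions 8–9 → average rank (8+9)/2 = 8.5.

2, 6, 2, 8.5, 4.5, 2, 8.5, 7, 4.5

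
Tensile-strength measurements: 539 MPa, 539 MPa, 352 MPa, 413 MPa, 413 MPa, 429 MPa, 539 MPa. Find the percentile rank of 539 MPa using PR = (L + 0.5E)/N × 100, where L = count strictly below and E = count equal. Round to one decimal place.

78.6

N = 7.
Strictly below 539: 4. Equal to 539: 3.
PR = (4 + 0.5·3)/7 × 100 = 78.6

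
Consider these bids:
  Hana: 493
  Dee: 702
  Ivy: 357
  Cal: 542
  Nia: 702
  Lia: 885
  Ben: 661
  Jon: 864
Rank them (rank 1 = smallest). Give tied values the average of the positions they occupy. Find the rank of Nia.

Sorted (ascending): 357, 493, 542, 661, 702, 702, 864, 885
The 2 values of 702 occupy positions 5–6 → average rank (5+6)/2 = 5.5.
Nia has value 702 → rank 5.5.

5.5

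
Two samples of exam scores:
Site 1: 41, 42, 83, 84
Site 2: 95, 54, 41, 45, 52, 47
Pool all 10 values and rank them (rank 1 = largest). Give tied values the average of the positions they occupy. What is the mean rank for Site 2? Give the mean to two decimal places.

5.42

Sorted (descending): 95, 84, 83, 54, 52, 47, 45, 42, 41, 41
The 2 values of 41 occupy positions 9–10 → average rank (9+10)/2 = 9.5.
Site 2 values → pooled ranks: 95→1, 54→4, 41→9.5, 45→7, 52→5, 47→6
Mean rank = (1 + 4 + 9.5 + 7 + 5 + 6) / 6 = 5.42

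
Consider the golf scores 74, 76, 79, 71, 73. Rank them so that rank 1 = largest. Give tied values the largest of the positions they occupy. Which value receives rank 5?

Sorted (descending): 79, 76, 74, 73, 71
No ties — each value takes its position as its rank.
Rank 5 → value 71.

71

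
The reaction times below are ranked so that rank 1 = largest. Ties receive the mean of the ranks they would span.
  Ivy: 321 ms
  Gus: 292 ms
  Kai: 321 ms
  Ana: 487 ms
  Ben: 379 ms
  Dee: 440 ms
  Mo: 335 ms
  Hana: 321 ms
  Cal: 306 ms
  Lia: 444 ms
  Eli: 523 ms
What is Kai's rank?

Sorted (descending): 523, 487, 444, 440, 379, 335, 321, 321, 321, 306, 292
The 3 values of 321 occupy positions 7–9 → average rank 8.
Kai has value 321 ms → rank 8.

8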